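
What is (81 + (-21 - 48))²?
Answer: 144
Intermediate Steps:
(81 + (-21 - 48))² = (81 - 69)² = 12² = 144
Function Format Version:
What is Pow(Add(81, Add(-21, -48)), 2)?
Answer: 144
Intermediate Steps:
Pow(Add(81, Add(-21, -48)), 2) = Pow(Add(81, -69), 2) = Pow(12, 2) = 144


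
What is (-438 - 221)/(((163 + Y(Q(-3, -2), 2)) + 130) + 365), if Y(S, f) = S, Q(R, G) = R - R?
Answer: -659/658 ≈ -1.0015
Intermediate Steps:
Q(R, G) = 0
(-438 - 221)/(((163 + Y(Q(-3, -2), 2)) + 130) + 365) = (-438 - 221)/(((163 + 0) + 130) + 365) = -659/((163 + 130) + 365) = -659/(293 + 365) = -659/658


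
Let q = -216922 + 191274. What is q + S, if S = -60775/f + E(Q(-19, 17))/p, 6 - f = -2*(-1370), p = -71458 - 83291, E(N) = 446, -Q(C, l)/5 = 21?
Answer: -10841848779257/423083766 ≈ -25626.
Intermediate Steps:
Q(C, l) = -105 (Q(C, l) = -5*21 = -105)
p = -154749
f = -2734 (f = 6 - (-2)*(-1370) = 6 - 1*2740 = 6 - 2740 = -2734)
S = 9403651111/423083766 (S = -60775/(-2734) + 446/(-154749) = -60775*(-1/2734) + 446*(-1/154749) = 60775/2734 - 446/154749 = 9403651111/423083766 ≈ 22.226)
q = -25648
q + S = -25648 + 9403651111/423083766 = -10841848779257/423083766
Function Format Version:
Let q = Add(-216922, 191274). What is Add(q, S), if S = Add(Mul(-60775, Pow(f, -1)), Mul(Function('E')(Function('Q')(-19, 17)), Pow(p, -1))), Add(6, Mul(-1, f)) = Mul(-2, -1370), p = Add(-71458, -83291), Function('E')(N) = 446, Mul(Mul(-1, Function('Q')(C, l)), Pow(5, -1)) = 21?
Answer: Rational(-10841848779257, 423083766) ≈ -25626.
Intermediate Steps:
Function('Q')(C, l) = -105 (Function('Q')(C, l) = Mul(-5, 21) = -105)
p = -154749
f = -2734 (f = Add(6, Mul(-1, Mul(-2, -1370))) = Add(6, Mul(-1, 2740)) = Add(6, -2740) = -2734)
S = Rational(9403651111, 423083766) (S = Add(Mul(-60775, Pow(-2734, -1)), Mul(446, Pow(-154749, -1))) = Add(Mul(-60775, Rational(-1, 2734)), Mul(446, Rational(-1, 154749))) = Add(Rational(60775, 2734), Rational(-446, 154749)) = Rational(9403651111, 423083766) ≈ 22.226)
q = -25648
Add(q, S) = Add(-25648, Rational(9403651111, 423083766)) = Rational(-10841848779257, 423083766)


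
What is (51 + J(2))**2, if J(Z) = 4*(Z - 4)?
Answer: 1849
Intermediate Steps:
J(Z) = -16 + 4*Z (J(Z) = 4*(-4 + Z) = -16 + 4*Z)
(51 + J(2))**2 = (51 + (-16 + 4*2))**2 = (51 + (-16 + 8))**2 = (51 - 8)**2 = 43**2 = 1849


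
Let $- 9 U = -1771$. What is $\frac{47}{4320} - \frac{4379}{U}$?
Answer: $- \frac{170172283}{7650720} \approx -22.243$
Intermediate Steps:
$U = \frac{1771}{9}$ ($U = \left(- \frac{1}{9}\right) \left(-1771\right) = \frac{1771}{9} \approx 196.78$)
$\frac{47}{4320} - \frac{4379}{U} = \frac{47}{4320} - \frac{4379}{\frac{1771}{9}} = 47 \cdot \frac{1}{4320} - \frac{39411}{1771} = \frac{47}{4320} - \frac{39411}{1771} = - \frac{170172283}{7650720}$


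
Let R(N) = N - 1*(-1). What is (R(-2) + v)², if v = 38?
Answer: 1369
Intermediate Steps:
R(N) = 1 + N (R(N) = N + 1 = 1 + N)
(R(-2) + v)² = ((1 - 2) + 38)² = (-1 + 38)² = 37² = 1369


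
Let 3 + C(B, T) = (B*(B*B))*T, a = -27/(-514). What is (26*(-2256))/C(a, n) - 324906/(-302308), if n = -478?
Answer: 200675621945587279/10500131934454 ≈ 19112.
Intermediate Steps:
a = 27/514 (a = -27*(-1/514) = 27/514 ≈ 0.052529)
C(B, T) = -3 + T*B**3 (C(B, T) = -3 + (B*(B*B))*T = -3 + (B*B**2)*T = -3 + B**3*T = -3 + T*B**3)
(26*(-2256))/C(a, n) - 324906/(-302308) = (26*(-2256))/(-3 - 478*(27/514)**3) - 324906/(-302308) = -58656/(-3 - 478*19683/135796744) - 324906*(-1/302308) = -58656/(-3 - 4704237/67898372) + 162453/151154 = -58656/(-208399353/67898372) + 162453/151154 = -58656*(-67898372/208399353) + 162453/151154 = 1327548969344/69466451 + 162453/151154 = 200675621945587279/10500131934454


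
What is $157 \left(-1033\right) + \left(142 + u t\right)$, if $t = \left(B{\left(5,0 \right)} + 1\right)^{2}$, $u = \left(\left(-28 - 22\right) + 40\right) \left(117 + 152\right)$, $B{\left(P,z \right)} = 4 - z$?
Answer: $-229289$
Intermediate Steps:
$u = -2690$ ($u = \left(-50 + 40\right) 269 = \left(-10\right) 269 = -2690$)
$t = 25$ ($t = \left(\left(4 - 0\right) + 1\right)^{2} = \left(\left(4 + 0\right) + 1\right)^{2} = \left(4 + 1\right)^{2} = 5^{2} = 25$)
$157 \left(-1033\right) + \left(142 + u t\right) = 157 \left(-1033\right) + \left(142 - 67250\right) = -162181 + \left(142 - 67250\right) = -162181 - 67108 = -229289$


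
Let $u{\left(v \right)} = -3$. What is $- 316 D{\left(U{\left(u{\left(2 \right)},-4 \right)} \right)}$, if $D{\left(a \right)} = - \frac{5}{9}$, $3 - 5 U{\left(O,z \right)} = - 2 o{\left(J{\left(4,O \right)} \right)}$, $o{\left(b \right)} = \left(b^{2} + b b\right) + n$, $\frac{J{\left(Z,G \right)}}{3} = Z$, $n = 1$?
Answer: $\frac{1580}{9} \approx 175.56$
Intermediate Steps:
$J{\left(Z,G \right)} = 3 Z$
$o{\left(b \right)} = 1 + 2 b^{2}$ ($o{\left(b \right)} = \left(b^{2} + b b\right) + 1 = \left(b^{2} + b^{2}\right) + 1 = 2 b^{2} + 1 = 1 + 2 b^{2}$)
$U{\left(O,z \right)} = \frac{581}{5}$ ($U{\left(O,z \right)} = \frac{3}{5} - \frac{\left(-2\right) \left(1 + 2 \left(3 \cdot 4\right)^{2}\right)}{5} = \frac{3}{5} - \frac{\left(-2\right) \left(1 + 2 \cdot 12^{2}\right)}{5} = \frac{3}{5} - \frac{\left(-2\right) \left(1 + 2 \cdot 144\right)}{5} = \frac{3}{5} - \frac{\left(-2\right) \left(1 + 288\right)}{5} = \frac{3}{5} - \frac{\left(-2\right) 289}{5} = \frac{3}{5} - - \frac{578}{5} = \frac{3}{5} + \frac{578}{5} = \frac{581}{5}$)
$D{\left(a \right)} = - \frac{5}{9}$ ($D{\left(a \right)} = \left(-5\right) \frac{1}{9} = - \frac{5}{9}$)
$- 316 D{\left(U{\left(u{\left(2 \right)},-4 \right)} \right)} = \left(-316\right) \left(- \frac{5}{9}\right) = \frac{1580}{9}$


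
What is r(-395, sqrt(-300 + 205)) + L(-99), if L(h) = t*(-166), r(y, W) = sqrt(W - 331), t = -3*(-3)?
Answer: -1494 + sqrt(-331 + I*sqrt(95)) ≈ -1493.7 + 18.195*I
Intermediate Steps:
t = 9
r(y, W) = sqrt(-331 + W)
L(h) = -1494 (L(h) = 9*(-166) = -1494)
r(-395, sqrt(-300 + 205)) + L(-99) = sqrt(-331 + sqrt(-300 + 205)) - 1494 = sqrt(-331 + sqrt(-95)) - 1494 = sqrt(-331 + I*sqrt(95)) - 1494 = -1494 + sqrt(-331 + I*sqrt(95))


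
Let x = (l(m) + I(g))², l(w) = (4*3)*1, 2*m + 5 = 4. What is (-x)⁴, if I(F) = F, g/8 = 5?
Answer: 53459728531456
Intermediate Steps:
g = 40 (g = 8*5 = 40)
m = -½ (m = -5/2 + (½)*4 = -5/2 + 2 = -½ ≈ -0.50000)
l(w) = 12 (l(w) = 12*1 = 12)
x = 2704 (x = (12 + 40)² = 52² = 2704)
(-x)⁴ = (-1*2704)⁴ = (-2704)⁴ = 53459728531456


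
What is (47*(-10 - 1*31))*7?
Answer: -13489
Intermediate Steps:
(47*(-10 - 1*31))*7 = (47*(-10 - 31))*7 = (47*(-41))*7 = -1927*7 = -13489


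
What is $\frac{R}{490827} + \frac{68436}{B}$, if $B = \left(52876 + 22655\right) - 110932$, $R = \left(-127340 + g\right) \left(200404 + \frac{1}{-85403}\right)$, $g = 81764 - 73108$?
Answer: $- \frac{71912525711369608840}{1483942597245681} \approx -48460.0$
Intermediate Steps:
$g = 8656$
$R = - \frac{2031288862020724}{85403}$ ($R = \left(-127340 + 8656\right) \left(200404 + \frac{1}{-85403}\right) = - 118684 \left(200404 - \frac{1}{85403}\right) = \left(-118684\right) \frac{17115102811}{85403} = - \frac{2031288862020724}{85403} \approx -2.3785 \cdot 10^{10}$)
$B = -35401$ ($B = 75531 - 110932 = -35401$)
$\frac{R}{490827} + \frac{68436}{B} = - \frac{2031288862020724}{85403 \cdot 490827} + \frac{68436}{-35401} = \left(- \frac{2031288862020724}{85403}\right) \frac{1}{490827} + 68436 \left(- \frac{1}{35401}\right) = - \frac{2031288862020724}{41918098281} - \frac{68436}{35401} = - \frac{71912525711369608840}{1483942597245681}$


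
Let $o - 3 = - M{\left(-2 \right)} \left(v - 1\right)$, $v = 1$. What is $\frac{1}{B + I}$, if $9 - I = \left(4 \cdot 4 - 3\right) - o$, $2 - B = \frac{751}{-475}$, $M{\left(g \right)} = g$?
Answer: $\frac{475}{1226} \approx 0.38744$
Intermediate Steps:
$B = \frac{1701}{475}$ ($B = 2 - \frac{751}{-475} = 2 - 751 \left(- \frac{1}{475}\right) = 2 - - \frac{751}{475} = 2 + \frac{751}{475} = \frac{1701}{475} \approx 3.5811$)
$o = 3$ ($o = 3 - - 2 \left(1 - 1\right) = 3 - \left(-2\right) 0 = 3 - 0 = 3 + 0 = 3$)
$I = -1$ ($I = 9 - \left(\left(4 \cdot 4 - 3\right) - 3\right) = 9 - \left(\left(16 - 3\right) - 3\right) = 9 - \left(13 - 3\right) = 9 - 10 = -1$)
$\frac{1}{B + I} = \frac{1}{\frac{1701}{475} - 1} = \frac{1}{\frac{1226}{475}} = \frac{475}{1226}$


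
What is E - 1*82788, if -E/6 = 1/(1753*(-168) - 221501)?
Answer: -42719021934/516005 ≈ -82788.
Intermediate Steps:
E = 6/516005 (E = -6/(1753*(-168) - 221501) = -6/(-294504 - 221501) = -6/(-516005) = -6*(-1/516005) = 6/516005 ≈ 1.1628e-5)
E - 1*82788 = 6/516005 - 1*82788 = 6/516005 - 82788 = -42719021934/516005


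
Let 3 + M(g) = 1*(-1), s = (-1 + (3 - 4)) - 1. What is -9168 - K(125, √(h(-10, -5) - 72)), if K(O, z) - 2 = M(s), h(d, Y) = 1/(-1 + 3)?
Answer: -9166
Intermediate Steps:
h(d, Y) = ½ (h(d, Y) = 1/2 = ½)
s = -3 (s = (-1 - 1) - 1 = -2 - 1 = -3)
M(g) = -4 (M(g) = -3 + 1*(-1) = -3 - 1 = -4)
K(O, z) = -2 (K(O, z) = 2 - 4 = -2)
-9168 - K(125, √(h(-10, -5) - 72)) = -9168 - 1*(-2) = -9168 + 2 = -9166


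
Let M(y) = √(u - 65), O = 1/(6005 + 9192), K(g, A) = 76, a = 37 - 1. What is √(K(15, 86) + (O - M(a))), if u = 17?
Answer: √(17552124681 - 923795236*I*√3)/15197 ≈ 8.7268 - 0.39695*I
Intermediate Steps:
a = 36
O = 1/15197 ≈ 6.5802e-5
M(y) = 4*I*√3 (M(y) = √(17 - 65) = √(-48) = 4*I*√3)
√(K(15, 86) + (O - M(a))) = √(76 + (1/15197 - 4*I*√3)) = √(1154973/15197 - 4*I*√3)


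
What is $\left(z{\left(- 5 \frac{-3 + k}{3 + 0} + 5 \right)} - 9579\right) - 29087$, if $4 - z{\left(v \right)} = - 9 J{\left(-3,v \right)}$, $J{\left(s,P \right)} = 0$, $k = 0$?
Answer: $-38662$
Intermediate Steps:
$z{\left(v \right)} = 4$ ($z{\left(v \right)} = 4 - \left(-9\right) 0 = 4 - 0 = 4 + 0 = 4$)
$\left(z{\left(- 5 \frac{-3 + k}{3 + 0} + 5 \right)} - 9579\right) - 29087 = \left(4 - 9579\right) - 29087 = -9575 - 29087 = -38662$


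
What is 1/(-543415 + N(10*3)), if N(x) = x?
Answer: -1/543385 ≈ -1.8403e-6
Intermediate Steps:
1/(-543415 + N(10*3)) = 1/(-543415 + 10*3) = 1/(-543415 + 30) = 1/(-543385) = -1/543385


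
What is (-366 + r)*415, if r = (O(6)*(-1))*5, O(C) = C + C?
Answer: -176790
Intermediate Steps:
O(C) = 2*C
r = -60 (r = ((2*6)*(-1))*5 = (12*(-1))*5 = -12*5 = -60)
(-366 + r)*415 = (-366 - 60)*415 = -426*415 = -176790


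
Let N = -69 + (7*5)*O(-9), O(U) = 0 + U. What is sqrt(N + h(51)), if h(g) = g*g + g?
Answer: 18*sqrt(7) ≈ 47.624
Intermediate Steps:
h(g) = g + g**2 (h(g) = g**2 + g = g + g**2)
O(U) = U
N = -384 (N = -69 + (7*5)*(-9) = -69 + 35*(-9) = -69 - 315 = -384)
sqrt(N + h(51)) = sqrt(-384 + 51*(1 + 51)) = sqrt(-384 + 51*52) = sqrt(-384 + 2652) = sqrt(2268) = 18*sqrt(7)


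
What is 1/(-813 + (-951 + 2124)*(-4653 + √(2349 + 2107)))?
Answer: -909797/4965361630650 - 391*√1114/4965361630650 ≈ -1.8586e-7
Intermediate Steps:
1/(-813 + (-951 + 2124)*(-4653 + √(2349 + 2107))) = 1/(-813 + 1173*(-4653 + √4456)) = 1/(-813 + 1173*(-4653 + 2*√1114)) = 1/(-813 + (-5457969 + 2346*√1114)) = 1/(-5458782 + 2346*√1114)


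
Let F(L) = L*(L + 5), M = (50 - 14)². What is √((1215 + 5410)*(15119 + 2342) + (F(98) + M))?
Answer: √115690515 ≈ 10756.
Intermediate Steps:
M = 1296 (M = 36² = 1296)
F(L) = L*(5 + L)
√((1215 + 5410)*(15119 + 2342) + (F(98) + M)) = √((1215 + 5410)*(15119 + 2342) + (98*(5 + 98) + 1296)) = √(6625*17461 + (98*103 + 1296)) = √(115679125 + (10094 + 1296)) = √(115679125 + 11390) = √115690515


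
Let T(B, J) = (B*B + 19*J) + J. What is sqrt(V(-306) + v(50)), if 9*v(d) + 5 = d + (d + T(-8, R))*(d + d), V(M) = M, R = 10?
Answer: sqrt(28691)/3 ≈ 56.461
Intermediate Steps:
T(B, J) = B**2 + 20*J (T(B, J) = (B**2 + 19*J) + J = B**2 + 20*J)
v(d) = -5/9 + d/9 + 2*d*(264 + d)/9 (v(d) = -5/9 + (d + (d + ((-8)**2 + 20*10))*(d + d))/9 = -5/9 + (d + (d + (64 + 200))*(2*d))/9 = -5/9 + (d + (d + 264)*(2*d))/9 = -5/9 + (d + (264 + d)*(2*d))/9 = -5/9 + (d + 2*d*(264 + d))/9 = -5/9 + (d/9 + 2*d*(264 + d)/9) = -5/9 + d/9 + 2*d*(264 + d)/9)
sqrt(V(-306) + v(50)) = sqrt(-306 + (-5/9 + (2/9)*50**2 + (529/9)*50)) = sqrt(-306 + (-5/9 + (2/9)*2500 + 26450/9)) = sqrt(-306 + (-5/9 + 5000/9 + 26450/9)) = sqrt(-306 + 31445/9) = sqrt(28691/9) = sqrt(28691)/3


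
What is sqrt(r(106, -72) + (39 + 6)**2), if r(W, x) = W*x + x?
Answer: 3*I*sqrt(631) ≈ 75.359*I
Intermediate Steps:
r(W, x) = x + W*x
sqrt(r(106, -72) + (39 + 6)**2) = sqrt(-72*(1 + 106) + (39 + 6)**2) = sqrt(-72*107 + 45**2) = sqrt(-7704 + 2025) = sqrt(-5679) = 3*I*sqrt(631)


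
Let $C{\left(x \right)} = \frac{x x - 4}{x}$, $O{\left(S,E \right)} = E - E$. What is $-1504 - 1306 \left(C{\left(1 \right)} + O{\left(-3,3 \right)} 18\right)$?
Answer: $2414$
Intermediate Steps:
$O{\left(S,E \right)} = 0$
$C{\left(x \right)} = \frac{-4 + x^{2}}{x}$ ($C{\left(x \right)} = \frac{x^{2} - 4}{x} = \frac{-4 + x^{2}}{x}$)
$-1504 - 1306 \left(C{\left(1 \right)} + O{\left(-3,3 \right)} 18\right) = -1504 - 1306 \left(\left(1 - \frac{4}{1}\right) + 0 \cdot 18\right) = -1504 - 1306 \left(\left(1 - 4\right) + 0\right) = -1504 - 1306 \left(-3 + 0\right) = -1504 - -3918 = -1504 + 3918 = 2414$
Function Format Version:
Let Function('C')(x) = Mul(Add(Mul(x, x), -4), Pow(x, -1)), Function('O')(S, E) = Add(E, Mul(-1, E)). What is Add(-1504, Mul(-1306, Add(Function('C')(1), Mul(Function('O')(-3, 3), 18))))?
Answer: 2414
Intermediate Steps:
Function('O')(S, E) = 0
Function('C')(x) = Mul(Pow(x, -1), Add(-4, Pow(x, 2))) (Function('C')(x) = Mul(Add(Pow(x, 2), -4), Pow(x, -1)) = Mul(Add(-4, Pow(x, 2)), Pow(x, -1)) = Mul(Pow(x, -1), Add(-4, Pow(x, 2))))
Add(-1504, Mul(-1306, Add(Function('C')(1), Mul(Function('O')(-3, 3), 18)))) = Add(-1504, Mul(-1306, Add(Add(1, Mul(-4, Pow(1, -1))), Mul(0, 18)))) = Add(-1504, Mul(-1306, Add(Add(1, Mul(-4, 1)), 0))) = Add(-1504, Mul(-1306, Add(Add(1, -4), 0))) = Add(-1504, Mul(-1306, Add(-3, 0))) = Add(-1504, Mul(-1306, -3)) = Add(-1504, 3918) = 2414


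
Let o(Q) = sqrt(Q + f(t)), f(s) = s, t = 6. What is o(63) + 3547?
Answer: 3547 + sqrt(69) ≈ 3555.3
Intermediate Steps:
o(Q) = sqrt(6 + Q) (o(Q) = sqrt(Q + 6) = sqrt(6 + Q))
o(63) + 3547 = sqrt(6 + 63) + 3547 = sqrt(69) + 3547 = 3547 + sqrt(69)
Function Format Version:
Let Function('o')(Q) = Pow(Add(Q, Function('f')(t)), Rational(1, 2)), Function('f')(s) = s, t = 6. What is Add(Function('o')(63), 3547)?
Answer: Add(3547, Pow(69, Rational(1, 2))) ≈ 3555.3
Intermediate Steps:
Function('o')(Q) = Pow(Add(6, Q), Rational(1, 2)) (Function('o')(Q) = Pow(Add(Q, 6), Rational(1, 2)) = Pow(Add(6, Q), Rational(1, 2)))
Add(Function('o')(63), 3547) = Add(Pow(Add(6, 63), Rational(1, 2)), 3547) = Add(Pow(69, Rational(1, 2)), 3547) = Add(3547, Pow(69, Rational(1, 2)))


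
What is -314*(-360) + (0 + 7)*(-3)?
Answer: 113019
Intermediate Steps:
-314*(-360) + (0 + 7)*(-3) = 113040 + 7*(-3) = 113040 - 21 = 113019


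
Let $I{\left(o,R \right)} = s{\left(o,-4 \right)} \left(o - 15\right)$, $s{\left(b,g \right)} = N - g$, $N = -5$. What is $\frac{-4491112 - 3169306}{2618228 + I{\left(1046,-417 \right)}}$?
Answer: $- \frac{7660418}{2617197} \approx -2.927$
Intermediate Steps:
$s{\left(b,g \right)} = -5 - g$
$I{\left(o,R \right)} = 15 - o$ ($I{\left(o,R \right)} = \left(-5 - -4\right) \left(o - 15\right) = \left(-5 + 4\right) \left(o - 15\right) = - (-15 + o) = 15 - o$)
$\frac{-4491112 - 3169306}{2618228 + I{\left(1046,-417 \right)}} = \frac{-4491112 - 3169306}{2618228 + \left(15 - 1046\right)} = - \frac{7660418}{2618228 + \left(15 - 1046\right)} = - \frac{7660418}{2618228 - 1031} = - \frac{7660418}{2617197}$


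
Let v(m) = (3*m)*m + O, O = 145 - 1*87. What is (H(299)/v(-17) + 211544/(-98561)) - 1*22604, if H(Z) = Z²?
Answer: -2052166606939/91168925 ≈ -22510.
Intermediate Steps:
O = 58 (O = 145 - 87 = 58)
v(m) = 58 + 3*m² (v(m) = (3*m)*m + 58 = 3*m² + 58 = 58 + 3*m²)
(H(299)/v(-17) + 211544/(-98561)) - 1*22604 = (299²/(58 + 3*(-17)²) + 211544/(-98561)) - 1*22604 = (89401/(58 + 3*289) + 211544*(-1/98561)) - 22604 = (89401/(58 + 867) - 211544/98561) - 22604 = (89401/925 - 211544/98561) - 22604 = 8615773761/91168925 - 22604 = -2052166606939/91168925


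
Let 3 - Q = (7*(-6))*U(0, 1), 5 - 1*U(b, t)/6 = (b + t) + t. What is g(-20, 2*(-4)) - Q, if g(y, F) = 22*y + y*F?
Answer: -1039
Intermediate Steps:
U(b, t) = 30 - 12*t - 6*b (U(b, t) = 30 - 6*((b + t) + t) = 30 - 6*(b + 2*t) = 30 + (-12*t - 6*b) = 30 - 12*t - 6*b)
g(y, F) = 22*y + F*y
Q = 759 (Q = 3 - 7*(-6)*(30 - 12*1 - 6*0) = 3 - (-42)*(30 - 12 + 0) = 3 - (-42)*18 = 3 - 1*(-756) = 3 + 756 = 759)
g(-20, 2*(-4)) - Q = -20*(22 + 2*(-4)) - 1*759 = -20*(22 - 8) - 759 = -20*14 - 759 = -280 - 759 = -1039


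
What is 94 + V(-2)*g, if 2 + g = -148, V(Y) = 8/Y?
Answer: 694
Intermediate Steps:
g = -150 (g = -2 - 148 = -150)
94 + V(-2)*g = 94 + (8/(-2))*(-150) = 94 + (8*(-1/2))*(-150) = 94 - 4*(-150) = 94 + 600 = 694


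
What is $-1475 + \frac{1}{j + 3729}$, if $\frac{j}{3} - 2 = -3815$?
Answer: $- \frac{11372251}{7710} \approx -1475.0$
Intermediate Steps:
$j = -11439$ ($j = 6 + 3 \left(-3815\right) = 6 - 11445 = -11439$)
$-1475 + \frac{1}{j + 3729} = -1475 + \frac{1}{-11439 + 3729} = -1475 + \frac{1}{-7710} = -1475 - \frac{1}{7710} = - \frac{11372251}{7710}$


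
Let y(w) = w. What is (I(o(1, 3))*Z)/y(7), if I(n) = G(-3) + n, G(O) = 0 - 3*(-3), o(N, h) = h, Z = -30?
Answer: -360/7 ≈ -51.429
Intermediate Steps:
G(O) = 9 (G(O) = 0 + 9 = 9)
I(n) = 9 + n
(I(o(1, 3))*Z)/y(7) = ((9 + 3)*(-30))/7 = (12*(-30))*(⅐) = -360*⅐ = -360/7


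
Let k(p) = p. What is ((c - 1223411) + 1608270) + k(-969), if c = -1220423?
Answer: -836533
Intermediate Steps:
((c - 1223411) + 1608270) + k(-969) = ((-1220423 - 1223411) + 1608270) - 969 = (-2443834 + 1608270) - 969 = -835564 - 969 = -836533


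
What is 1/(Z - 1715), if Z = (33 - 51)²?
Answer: -1/1391 ≈ -0.00071891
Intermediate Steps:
Z = 324 (Z = (-18)² = 324)
1/(Z - 1715) = 1/(324 - 1715) = 1/(-1391) = -1/1391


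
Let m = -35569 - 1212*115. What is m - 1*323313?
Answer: -498262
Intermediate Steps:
m = -174949 (m = -35569 - 139380 = -174949)
m - 1*323313 = -174949 - 1*323313 = -174949 - 323313 = -498262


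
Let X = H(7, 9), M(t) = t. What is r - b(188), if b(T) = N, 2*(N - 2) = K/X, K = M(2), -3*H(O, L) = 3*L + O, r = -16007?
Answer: -544303/34 ≈ -16009.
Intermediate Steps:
H(O, L) = -L - O/3 (H(O, L) = -(3*L + O)/3 = -(O + 3*L)/3 = -L - O/3)
K = 2
X = -34/3 (X = -1*9 - ⅓*7 = -9 - 7/3 = -34/3 ≈ -11.333)
N = 65/34 (N = 2 + (2/(-34/3))/2 = 2 + (2*(-3/34))/2 = 2 + (½)*(-3/17) = 2 - 3/34 = 65/34 ≈ 1.9118)
b(T) = 65/34
r - b(188) = -16007 - 1*65/34 = -16007 - 65/34 = -544303/34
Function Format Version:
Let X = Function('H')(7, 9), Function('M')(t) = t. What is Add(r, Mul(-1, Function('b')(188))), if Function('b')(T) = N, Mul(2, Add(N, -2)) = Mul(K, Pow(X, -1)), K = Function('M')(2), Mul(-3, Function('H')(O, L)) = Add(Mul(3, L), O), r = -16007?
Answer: Rational(-544303, 34) ≈ -16009.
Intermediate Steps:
Function('H')(O, L) = Add(Mul(-1, L), Mul(Rational(-1, 3), O)) (Function('H')(O, L) = Mul(Rational(-1, 3), Add(Mul(3, L), O)) = Mul(Rational(-1, 3), Add(O, Mul(3, L))) = Add(Mul(-1, L), Mul(Rational(-1, 3), O)))
K = 2
X = Rational(-34, 3) (X = Add(Mul(-1, 9), Mul(Rational(-1, 3), 7)) = Add(-9, Rational(-7, 3)) = Rational(-34, 3) ≈ -11.333)
N = Rational(65, 34) (N = Add(2, Mul(Rational(1, 2), Mul(2, Pow(Rational(-34, 3), -1)))) = Add(2, Mul(Rational(1, 2), Mul(2, Rational(-3, 34)))) = Add(2, Mul(Rational(1, 2), Rational(-3, 17))) = Add(2, Rational(-3, 34)) = Rational(65, 34) ≈ 1.9118)
Function('b')(T) = Rational(65, 34)
Add(r, Mul(-1, Function('b')(188))) = Add(-16007, Mul(-1, Rational(65, 34))) = Add(-16007, Rational(-65, 34)) = Rational(-544303, 34)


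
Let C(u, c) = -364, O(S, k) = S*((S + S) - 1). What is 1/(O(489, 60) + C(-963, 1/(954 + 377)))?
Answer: 1/477389 ≈ 2.0947e-6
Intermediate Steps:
O(S, k) = S*(-1 + 2*S) (O(S, k) = S*(2*S - 1) = S*(-1 + 2*S))
1/(O(489, 60) + C(-963, 1/(954 + 377))) = 1/(489*(-1 + 2*489) - 364) = 1/(489*(-1 + 978) - 364) = 1/(489*977 - 364) = 1/(477753 - 364) = 1/477389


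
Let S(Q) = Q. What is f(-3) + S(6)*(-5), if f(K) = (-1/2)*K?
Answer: -57/2 ≈ -28.500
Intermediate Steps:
f(K) = -K/2 (f(K) = (-1*1/2)*K = -K/2)
f(-3) + S(6)*(-5) = -1/2*(-3) + 6*(-5) = 3/2 - 30 = -57/2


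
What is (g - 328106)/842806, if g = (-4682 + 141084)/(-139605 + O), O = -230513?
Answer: -8674148065/22281262222 ≈ -0.38930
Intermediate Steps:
g = -9743/26437 (g = (-4682 + 141084)/(-139605 - 230513) = 136402/(-370118) = 136402*(-1/370118) = -9743/26437 ≈ -0.36854)
(g - 328106)/842806 = (-9743/26437 - 328106)/842806 = -8674148065/26437*1/842806 = -8674148065/22281262222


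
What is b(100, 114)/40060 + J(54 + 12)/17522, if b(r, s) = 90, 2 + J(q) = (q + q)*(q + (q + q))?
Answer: 52425251/35096566 ≈ 1.4937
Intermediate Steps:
J(q) = -2 + 6*q² (J(q) = -2 + (q + q)*(q + (q + q)) = -2 + (2*q)*(q + 2*q) = -2 + (2*q)*(3*q) = -2 + 6*q²)
b(100, 114)/40060 + J(54 + 12)/17522 = 90/40060 + (-2 + 6*(54 + 12)²)/17522 = 90*(1/40060) + (-2 + 6*66²)*(1/17522) = 9/4006 + (-2 + 6*4356)*(1/17522) = 9/4006 + (-2 + 26136)*(1/17522) = 9/4006 + 26134*(1/17522) = 9/4006 + 13067/8761 = 52425251/35096566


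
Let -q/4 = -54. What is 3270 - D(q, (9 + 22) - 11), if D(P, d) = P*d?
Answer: -1050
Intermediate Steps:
q = 216 (q = -4*(-54) = 216)
3270 - D(q, (9 + 22) - 11) = 3270 - 216*((9 + 22) - 11) = 3270 - 216*(31 - 11) = 3270 - 216*20 = 3270 - 1*4320 = 3270 - 4320 = -1050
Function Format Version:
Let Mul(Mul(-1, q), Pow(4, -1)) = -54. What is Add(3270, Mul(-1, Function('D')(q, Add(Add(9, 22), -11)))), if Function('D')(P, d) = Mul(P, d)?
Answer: -1050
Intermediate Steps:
q = 216 (q = Mul(-4, -54) = 216)
Add(3270, Mul(-1, Function('D')(q, Add(Add(9, 22), -11)))) = Add(3270, Mul(-1, Mul(216, Add(Add(9, 22), -11)))) = Add(3270, Mul(-1, Mul(216, Add(31, -11)))) = Add(3270, Mul(-1, Mul(216, 20))) = Add(3270, Mul(-1, 4320)) = Add(3270, -4320) = -1050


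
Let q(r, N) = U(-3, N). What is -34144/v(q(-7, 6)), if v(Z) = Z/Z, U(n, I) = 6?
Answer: -34144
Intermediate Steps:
q(r, N) = 6
v(Z) = 1
-34144/v(q(-7, 6)) = -34144/1 = -34144*1 = -34144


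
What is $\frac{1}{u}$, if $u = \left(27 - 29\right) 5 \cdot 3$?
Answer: $- \frac{1}{30} \approx -0.033333$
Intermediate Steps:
$u = -30$ ($u = \left(-2\right) 15 = -30$)
$\frac{1}{u} = \frac{1}{-30} = - \frac{1}{30}$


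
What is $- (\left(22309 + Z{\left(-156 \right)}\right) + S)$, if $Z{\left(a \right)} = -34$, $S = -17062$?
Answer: $-5213$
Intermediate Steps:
$- (\left(22309 + Z{\left(-156 \right)}\right) + S) = - (\left(22309 - 34\right) - 17062) = - (22275 - 17062) = \left(-1\right) 5213 = -5213$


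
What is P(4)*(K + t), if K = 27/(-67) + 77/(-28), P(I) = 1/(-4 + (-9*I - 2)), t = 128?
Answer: -11153/3752 ≈ -2.9725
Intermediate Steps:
P(I) = 1/(-6 - 9*I) (P(I) = 1/(-4 + (-2 - 9*I)) = 1/(-6 - 9*I))
K = -845/268 (K = 27*(-1/67) + 77*(-1/28) = -27/67 - 11/4 = -845/268 ≈ -3.1530)
P(4)*(K + t) = (-1/(6 + 9*4))*(-845/268 + 128) = -1/(6 + 36)*(33459/268) = -1/42*(33459/268) = -1*1/42*(33459/268) = -1/42*33459/268 = -11153/3752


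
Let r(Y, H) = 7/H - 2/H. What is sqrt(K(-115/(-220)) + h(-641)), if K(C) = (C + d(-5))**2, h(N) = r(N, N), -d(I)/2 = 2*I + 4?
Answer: sqrt(124737677601)/28204 ≈ 12.522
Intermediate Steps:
r(Y, H) = 5/H
d(I) = -8 - 4*I (d(I) = -2*(2*I + 4) = -2*(4 + 2*I) = -8 - 4*I)
h(N) = 5/N
K(C) = (12 + C)**2 (K(C) = (C + (-8 - 4*(-5)))**2 = (C + (-8 + 20))**2 = (C + 12)**2 = (12 + C)**2)
sqrt(K(-115/(-220)) + h(-641)) = sqrt((12 - 115/(-220))**2 + 5/(-641)) = sqrt((12 - 115*(-1/220))**2 + 5*(-1/641)) = sqrt((12 + 23/44)**2 - 5/641) = sqrt((551/44)**2 - 5/641) = sqrt(303601/1936 - 5/641) = sqrt(194598561/1240976) = sqrt(124737677601)/28204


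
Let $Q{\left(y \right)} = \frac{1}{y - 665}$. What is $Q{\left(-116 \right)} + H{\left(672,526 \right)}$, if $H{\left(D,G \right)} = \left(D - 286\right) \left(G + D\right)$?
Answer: $\frac{361156267}{781} \approx 4.6243 \cdot 10^{5}$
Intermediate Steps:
$Q{\left(y \right)} = \frac{1}{-665 + y}$
$H{\left(D,G \right)} = \left(-286 + D\right) \left(D + G\right)$
$Q{\left(-116 \right)} + H{\left(672,526 \right)} = \frac{1}{-665 - 116} + \left(672^{2} - 192192 - 150436 + 672 \cdot 526\right) = \frac{1}{-781} + \left(451584 - 192192 - 150436 + 353472\right) = - \frac{1}{781} + 462428 = \frac{361156267}{781}$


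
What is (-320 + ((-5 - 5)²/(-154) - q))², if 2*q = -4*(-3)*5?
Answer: 729000000/5929 ≈ 1.2296e+5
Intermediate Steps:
q = 30 (q = (-4*(-3)*5)/2 = (12*5)/2 = (½)*60 = 30)
(-320 + ((-5 - 5)²/(-154) - q))² = (-320 + ((-5 - 5)²/(-154) - 1*30))² = (-320 + ((-10)²*(-1/154) - 30))² = (-320 + (100*(-1/154) - 30))² = (-320 + (-50/77 - 30))² = (-320 - 2360/77)² = (-27000/77)² = 729000000/5929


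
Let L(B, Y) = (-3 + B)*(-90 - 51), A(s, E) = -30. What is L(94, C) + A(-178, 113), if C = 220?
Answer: -12861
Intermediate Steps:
L(B, Y) = 423 - 141*B (L(B, Y) = (-3 + B)*(-141) = 423 - 141*B)
L(94, C) + A(-178, 113) = (423 - 141*94) - 30 = (423 - 13254) - 30 = -12831 - 30 = -12861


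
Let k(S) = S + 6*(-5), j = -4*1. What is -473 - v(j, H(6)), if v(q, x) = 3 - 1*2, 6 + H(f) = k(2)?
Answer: -474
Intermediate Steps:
j = -4
k(S) = -30 + S (k(S) = S - 30 = -30 + S)
H(f) = -34 (H(f) = -6 + (-30 + 2) = -6 - 28 = -34)
v(q, x) = 1 (v(q, x) = 3 - 2 = 1)
-473 - v(j, H(6)) = -473 - 1*1 = -473 - 1 = -474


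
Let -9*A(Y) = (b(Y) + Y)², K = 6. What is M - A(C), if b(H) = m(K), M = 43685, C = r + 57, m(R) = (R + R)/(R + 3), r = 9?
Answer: 3579289/81 ≈ 44189.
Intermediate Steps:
m(R) = 2*R/(3 + R) (m(R) = (2*R)/(3 + R) = 2*R/(3 + R))
C = 66 (C = 9 + 57 = 66)
b(H) = 4/3 (b(H) = 2*6/(3 + 6) = 2*6/9 = 2*6*(⅑) = 4/3)
A(Y) = -(4/3 + Y)²/9
M - A(C) = 43685 - (-1)*(4 + 3*66)²/81 = 43685 - (-1)*(4 + 198)²/81 = 43685 - (-1)*202²/81 = 43685 - (-1)*40804/81 = 43685 - 1*(-40804/81) = 43685 + 40804/81 = 3579289/81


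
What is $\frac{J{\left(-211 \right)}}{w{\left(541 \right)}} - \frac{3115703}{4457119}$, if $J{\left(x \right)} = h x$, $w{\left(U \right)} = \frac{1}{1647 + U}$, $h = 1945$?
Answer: $- \frac{4002244425302643}{4457119} \approx -8.9794 \cdot 10^{8}$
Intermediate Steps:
$J{\left(x \right)} = 1945 x$
$\frac{J{\left(-211 \right)}}{w{\left(541 \right)}} - \frac{3115703}{4457119} = \frac{1945 \left(-211\right)}{\frac{1}{1647 + 541}} - \frac{3115703}{4457119} = - \frac{410395}{\frac{1}{2188}} - \frac{3115703}{4457119} = - 410395 \frac{1}{\frac{1}{2188}} - \frac{3115703}{4457119} = \left(-410395\right) 2188 - \frac{3115703}{4457119} = -897944260 - \frac{3115703}{4457119} = - \frac{4002244425302643}{4457119}$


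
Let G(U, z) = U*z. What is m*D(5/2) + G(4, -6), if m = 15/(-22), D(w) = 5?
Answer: -603/22 ≈ -27.409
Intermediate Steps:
m = -15/22 (m = 15*(-1/22) = -15/22 ≈ -0.68182)
m*D(5/2) + G(4, -6) = -15/22*5 + 4*(-6) = -75/22 - 24 = -603/22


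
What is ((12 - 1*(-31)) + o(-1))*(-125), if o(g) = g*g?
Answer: -5500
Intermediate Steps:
o(g) = g**2
((12 - 1*(-31)) + o(-1))*(-125) = ((12 - 1*(-31)) + (-1)**2)*(-125) = ((12 + 31) + 1)*(-125) = (43 + 1)*(-125) = 44*(-125) = -5500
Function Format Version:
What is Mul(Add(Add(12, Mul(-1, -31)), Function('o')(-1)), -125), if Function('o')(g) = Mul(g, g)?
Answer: -5500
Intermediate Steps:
Function('o')(g) = Pow(g, 2)
Mul(Add(Add(12, Mul(-1, -31)), Function('o')(-1)), -125) = Mul(Add(Add(12, Mul(-1, -31)), Pow(-1, 2)), -125) = Mul(Add(Add(12, 31), 1), -125) = Mul(Add(43, 1), -125) = Mul(44, -125) = -5500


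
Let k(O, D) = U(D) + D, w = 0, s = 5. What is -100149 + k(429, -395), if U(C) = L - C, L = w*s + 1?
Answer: -100148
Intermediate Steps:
L = 1 (L = 0*5 + 1 = 0 + 1 = 1)
U(C) = 1 - C
k(O, D) = 1 (k(O, D) = (1 - D) + D = 1)
-100149 + k(429, -395) = -100149 + 1 = -100148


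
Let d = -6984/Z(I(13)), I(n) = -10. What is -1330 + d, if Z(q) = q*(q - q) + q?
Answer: -3158/5 ≈ -631.60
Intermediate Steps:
Z(q) = q (Z(q) = q*0 + q = 0 + q = q)
d = 3492/5 (d = -6984/(-10) = -6984*(-⅒) = 3492/5 ≈ 698.40)
-1330 + d = -1330 + 3492/5 = -3158/5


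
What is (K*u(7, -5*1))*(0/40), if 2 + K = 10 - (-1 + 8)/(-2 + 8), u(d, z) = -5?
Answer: 0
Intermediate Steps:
K = 41/6 (K = -2 + (10 - (-1 + 8)/(-2 + 8)) = -2 + (10 - 7/6) = -2 + 53/6 = 41/6 ≈ 6.8333)
(K*u(7, -5*1))*(0/40) = ((41/6)*(-5))*(0/40) = -0/40 = -205/6*0 = 0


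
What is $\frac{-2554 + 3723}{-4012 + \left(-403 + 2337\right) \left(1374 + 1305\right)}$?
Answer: $\frac{1169}{5177174} \approx 0.0002258$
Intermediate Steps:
$\frac{-2554 + 3723}{-4012 + \left(-403 + 2337\right) \left(1374 + 1305\right)} = \frac{1169}{-4012 + 1934 \cdot 2679} = \frac{1169}{-4012 + 5181186} = \frac{1169}{5177174}$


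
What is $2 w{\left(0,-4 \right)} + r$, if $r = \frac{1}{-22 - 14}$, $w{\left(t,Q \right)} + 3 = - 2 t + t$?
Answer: $- \frac{217}{36} \approx -6.0278$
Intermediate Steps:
$w{\left(t,Q \right)} = -3 - t$ ($w{\left(t,Q \right)} = -3 + \left(- 2 t + t\right) = -3 - t$)
$r = - \frac{1}{36}$ ($r = \frac{1}{-36} = - \frac{1}{36} \approx -0.027778$)
$2 w{\left(0,-4 \right)} + r = 2 \left(-3 - 0\right) - \frac{1}{36} = 2 \left(-3 + 0\right) - \frac{1}{36} = 2 \left(-3\right) - \frac{1}{36} = -6 - \frac{1}{36} = - \frac{217}{36}$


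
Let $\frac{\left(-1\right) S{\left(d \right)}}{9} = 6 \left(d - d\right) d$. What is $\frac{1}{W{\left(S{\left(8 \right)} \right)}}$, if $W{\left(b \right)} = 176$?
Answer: $\frac{1}{176} \approx 0.0056818$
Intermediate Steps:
$S{\left(d \right)} = 0$ ($S{\left(d \right)} = - 9 \cdot 6 \left(d - d\right) d = - 9 \cdot 6 \cdot 0 d = - 9 \cdot 0 d = \left(-9\right) 0 = 0$)
$\frac{1}{W{\left(S{\left(8 \right)} \right)}} = \frac{1}{176}$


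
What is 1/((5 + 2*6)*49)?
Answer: 1/833 ≈ 0.0012005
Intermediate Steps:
1/((5 + 2*6)*49) = 1/((5 + 12)*49) = 1/(17*49) = 1/833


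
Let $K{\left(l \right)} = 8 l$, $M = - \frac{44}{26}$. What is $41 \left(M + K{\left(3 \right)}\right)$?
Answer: $\frac{11890}{13} \approx 914.62$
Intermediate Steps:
$M = - \frac{22}{13}$ ($M = \left(-44\right) \frac{1}{26} = - \frac{22}{13} \approx -1.6923$)
$41 \left(M + K{\left(3 \right)}\right) = 41 \left(- \frac{22}{13} + 8 \cdot 3\right) = 41 \left(- \frac{22}{13} + 24\right) = 41 \cdot \frac{290}{13} = \frac{11890}{13}$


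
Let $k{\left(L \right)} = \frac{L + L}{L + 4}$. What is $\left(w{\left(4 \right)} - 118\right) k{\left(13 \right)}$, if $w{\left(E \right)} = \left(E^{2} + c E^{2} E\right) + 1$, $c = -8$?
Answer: $- \frac{15938}{17} \approx -937.53$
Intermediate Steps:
$k{\left(L \right)} = \frac{2 L}{4 + L}$
$w{\left(E \right)} = 1 + E^{2} - 8 E^{3}$ ($w{\left(E \right)} = \left(E^{2} + - 8 E^{2} E\right) + 1 = \left(E^{2} - 8 E^{3}\right) + 1 = 1 + E^{2} - 8 E^{3}$)
$\left(w{\left(4 \right)} - 118\right) k{\left(13 \right)} = \left(\left(1 + 4^{2} - 8 \cdot 4^{3}\right) - 118\right) 2 \cdot 13 \frac{1}{4 + 13} = \left(\left(1 + 16 - 512\right) - 118\right) 2 \cdot 13 \cdot \frac{1}{17} = \left(-495 - 118\right) \frac{26}{17} = \left(-613\right) \frac{26}{17} = - \frac{15938}{17}$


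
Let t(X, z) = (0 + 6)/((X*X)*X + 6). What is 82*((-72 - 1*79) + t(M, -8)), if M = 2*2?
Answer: -433124/35 ≈ -12375.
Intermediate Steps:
M = 4
t(X, z) = 6/(6 + X³) (t(X, z) = 6/(X²*X + 6) = 6/(X³ + 6) = 6/(6 + X³))
82*((-72 - 1*79) + t(M, -8)) = 82*((-72 - 1*79) + 6/(6 + 4³)) = 82*((-72 - 79) + 6/(6 + 64)) = 82*(-151 + 6/70) = 82*(-151 + 6*(1/70)) = 82*(-151 + 3/35) = 82*(-5282/35) = -433124/35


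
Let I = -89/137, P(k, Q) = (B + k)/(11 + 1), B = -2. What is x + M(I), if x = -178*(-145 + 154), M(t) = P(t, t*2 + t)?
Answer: -878017/548 ≈ -1602.2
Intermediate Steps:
P(k, Q) = -⅙ + k/12 (P(k, Q) = (-2 + k)/(11 + 1) = (-2 + k)/12 = (-2 + k)*(1/12) = -⅙ + k/12)
I = -89/137 (I = -89*1/137 = -89/137 ≈ -0.64964)
M(t) = -⅙ + t/12
x = -1602 (x = -178*9 = -1602)
x + M(I) = -1602 + (-⅙ + (1/12)*(-89/137)) = -1602 + (-⅙ - 89/1644) = -1602 - 121/548 = -878017/548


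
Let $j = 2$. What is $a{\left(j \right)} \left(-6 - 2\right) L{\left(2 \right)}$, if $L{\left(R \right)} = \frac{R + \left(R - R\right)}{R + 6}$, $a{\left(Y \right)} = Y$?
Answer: $-4$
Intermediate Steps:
$L{\left(R \right)} = \frac{R}{6 + R}$ ($L{\left(R \right)} = \frac{R + 0}{6 + R} = \frac{R}{6 + R}$)
$a{\left(j \right)} \left(-6 - 2\right) L{\left(2 \right)} = 2 \left(-6 - 2\right) \frac{2}{6 + 2} = 2 \left(-8\right) \frac{2}{8} = - 16 \cdot 2 \cdot \frac{1}{8} = \left(-16\right) \frac{1}{4} = -4$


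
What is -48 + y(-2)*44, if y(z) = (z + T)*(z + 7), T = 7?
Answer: 1052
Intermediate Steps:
y(z) = (7 + z)**2 (y(z) = (z + 7)*(z + 7) = (7 + z)*(7 + z) = (7 + z)**2)
-48 + y(-2)*44 = -48 + (49 + (-2)**2 + 14*(-2))*44 = -48 + (49 + 4 - 28)*44 = -48 + 25*44 = -48 + 1100 = 1052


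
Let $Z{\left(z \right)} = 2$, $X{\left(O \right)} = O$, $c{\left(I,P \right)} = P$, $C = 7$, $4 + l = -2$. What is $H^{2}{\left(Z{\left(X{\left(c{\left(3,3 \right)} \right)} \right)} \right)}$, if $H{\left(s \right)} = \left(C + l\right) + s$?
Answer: $9$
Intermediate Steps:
$l = -6$ ($l = -4 - 2 = -6$)
$H{\left(s \right)} = 1 + s$ ($H{\left(s \right)} = \left(7 - 6\right) + s = 1 + s$)
$H^{2}{\left(Z{\left(X{\left(c{\left(3,3 \right)} \right)} \right)} \right)} = \left(1 + 2\right)^{2} = 3^{2} = 9$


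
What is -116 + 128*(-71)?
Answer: -9204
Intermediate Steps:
-116 + 128*(-71) = -116 - 9088 = -9204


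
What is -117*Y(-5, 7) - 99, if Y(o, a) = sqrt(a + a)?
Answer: -99 - 117*sqrt(14) ≈ -536.77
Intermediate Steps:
Y(o, a) = sqrt(2)*sqrt(a) (Y(o, a) = sqrt(2*a) = sqrt(2)*sqrt(a))
-117*Y(-5, 7) - 99 = -117*sqrt(2)*sqrt(7) - 99 = -117*sqrt(14) - 99 = -99 - 117*sqrt(14)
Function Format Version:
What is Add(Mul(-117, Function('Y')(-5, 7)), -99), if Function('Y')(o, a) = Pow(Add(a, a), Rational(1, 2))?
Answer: Add(-99, Mul(-117, Pow(14, Rational(1, 2)))) ≈ -536.77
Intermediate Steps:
Function('Y')(o, a) = Mul(Pow(2, Rational(1, 2)), Pow(a, Rational(1, 2))) (Function('Y')(o, a) = Pow(Mul(2, a), Rational(1, 2)) = Mul(Pow(2, Rational(1, 2)), Pow(a, Rational(1, 2))))
Add(Mul(-117, Function('Y')(-5, 7)), -99) = Add(Mul(-117, Mul(Pow(2, Rational(1, 2)), Pow(7, Rational(1, 2)))), -99) = Add(Mul(-117, Pow(14, Rational(1, 2))), -99) = Add(-99, Mul(-117, Pow(14, Rational(1, 2))))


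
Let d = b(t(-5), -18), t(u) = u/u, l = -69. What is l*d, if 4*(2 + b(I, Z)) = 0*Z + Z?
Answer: 897/2 ≈ 448.50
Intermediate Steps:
t(u) = 1
b(I, Z) = -2 + Z/4 (b(I, Z) = -2 + (0*Z + Z)/4 = -2 + (0 + Z)/4 = -2 + Z/4)
d = -13/2 (d = -2 + (¼)*(-18) = -2 - 9/2 = -13/2 ≈ -6.5000)
l*d = -69*(-13/2) = 897/2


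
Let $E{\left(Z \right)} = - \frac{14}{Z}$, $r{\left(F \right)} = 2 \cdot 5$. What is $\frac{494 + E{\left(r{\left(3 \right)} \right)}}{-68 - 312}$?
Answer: $- \frac{2463}{1900} \approx -1.2963$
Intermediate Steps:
$r{\left(F \right)} = 10$
$\frac{494 + E{\left(r{\left(3 \right)} \right)}}{-68 - 312} = \frac{494 - \frac{14}{10}}{-68 - 312} = \frac{494 - \frac{7}{5}}{-380} = \left(494 - \frac{7}{5}\right) \left(- \frac{1}{380}\right) = \frac{2463}{5} \left(- \frac{1}{380}\right) = - \frac{2463}{1900}$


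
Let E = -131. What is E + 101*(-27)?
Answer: -2858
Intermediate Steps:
E + 101*(-27) = -131 + 101*(-27) = -131 - 2727 = -2858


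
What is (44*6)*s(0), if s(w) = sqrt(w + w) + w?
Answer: 0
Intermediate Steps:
s(w) = w + sqrt(2)*sqrt(w) (s(w) = sqrt(2*w) + w = sqrt(2)*sqrt(w) + w = w + sqrt(2)*sqrt(w))
(44*6)*s(0) = (44*6)*(0 + sqrt(2)*sqrt(0)) = 264*(0 + sqrt(2)*0) = 264*(0 + 0) = 264*0 = 0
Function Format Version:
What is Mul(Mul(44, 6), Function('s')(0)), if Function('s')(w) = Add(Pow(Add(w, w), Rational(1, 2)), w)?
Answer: 0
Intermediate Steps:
Function('s')(w) = Add(w, Mul(Pow(2, Rational(1, 2)), Pow(w, Rational(1, 2)))) (Function('s')(w) = Add(Pow(Mul(2, w), Rational(1, 2)), w) = Add(Mul(Pow(2, Rational(1, 2)), Pow(w, Rational(1, 2))), w) = Add(w, Mul(Pow(2, Rational(1, 2)), Pow(w, Rational(1, 2)))))
Mul(Mul(44, 6), Function('s')(0)) = Mul(Mul(44, 6), Add(0, Mul(Pow(2, Rational(1, 2)), Pow(0, Rational(1, 2))))) = Mul(264, Add(0, Mul(Pow(2, Rational(1, 2)), 0))) = Mul(264, Add(0, 0)) = Mul(264, 0) = 0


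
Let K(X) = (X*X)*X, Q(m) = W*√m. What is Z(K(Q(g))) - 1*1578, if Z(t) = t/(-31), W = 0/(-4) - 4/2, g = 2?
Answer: -1578 + 16*√2/31 ≈ -1577.3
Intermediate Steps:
W = -2 (W = 0*(-¼) - 4*½ = 0 - 2 = -2)
Q(m) = -2*√m
K(X) = X³ (K(X) = X²*X = X³)
Z(t) = -t/31 (Z(t) = t*(-1/31) = -t/31)
Z(K(Q(g))) - 1*1578 = -(-16*√2)/31 - 1*1578 = -(-16)*√2/31 - 1578 = 16*√2/31 - 1578 = -1578 + 16*√2/31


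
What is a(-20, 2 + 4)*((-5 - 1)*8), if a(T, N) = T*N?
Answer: 5760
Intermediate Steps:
a(T, N) = N*T
a(-20, 2 + 4)*((-5 - 1)*8) = ((2 + 4)*(-20))*((-5 - 1)*8) = (6*(-20))*(-6*8) = -120*(-48) = 5760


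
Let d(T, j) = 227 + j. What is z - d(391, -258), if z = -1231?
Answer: -1200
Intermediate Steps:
z - d(391, -258) = -1231 - (227 - 258) = -1231 - 1*(-31) = -1231 + 31 = -1200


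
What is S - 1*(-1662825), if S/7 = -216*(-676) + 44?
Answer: 2685245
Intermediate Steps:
S = 1022420 (S = 7*(-216*(-676) + 44) = 7*(146016 + 44) = 7*146060 = 1022420)
S - 1*(-1662825) = 1022420 - 1*(-1662825) = 1022420 + 1662825 = 2685245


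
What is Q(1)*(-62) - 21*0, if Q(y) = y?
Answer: -62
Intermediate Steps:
Q(1)*(-62) - 21*0 = 1*(-62) - 21*0 = -62 + 0 = -62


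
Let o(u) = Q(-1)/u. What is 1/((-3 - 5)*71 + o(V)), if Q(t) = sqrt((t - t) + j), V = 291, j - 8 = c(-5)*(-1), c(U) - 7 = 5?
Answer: -12024702/6830030737 - 291*I/13660061474 ≈ -0.0017606 - 2.1303e-8*I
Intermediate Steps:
c(U) = 12 (c(U) = 7 + 5 = 12)
j = -4 (j = 8 + 12*(-1) = 8 - 12 = -4)
Q(t) = 2*I (Q(t) = sqrt((t - t) - 4) = sqrt(0 - 4) = sqrt(-4) = 2*I)
o(u) = 2*I/u (o(u) = (2*I)/u = 2*I/u)
1/((-3 - 5)*71 + o(V)) = 1/((-3 - 5)*71 + 2*I/291) = 1/(-8*71 + 2*I*(1/291)) = 1/(-568 + 2*I/291) = 84681*(-568 - 2*I/291)/27320122948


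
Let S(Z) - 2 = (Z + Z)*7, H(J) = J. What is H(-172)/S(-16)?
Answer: 86/111 ≈ 0.77477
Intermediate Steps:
S(Z) = 2 + 14*Z (S(Z) = 2 + (Z + Z)*7 = 2 + (2*Z)*7 = 2 + 14*Z)
H(-172)/S(-16) = -172/(2 + 14*(-16)) = -172/(2 - 224) = -172/(-222) = -172*(-1/222) = 86/111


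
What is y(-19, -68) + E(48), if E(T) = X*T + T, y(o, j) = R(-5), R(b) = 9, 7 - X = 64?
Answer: -2679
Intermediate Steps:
X = -57 (X = 7 - 1*64 = 7 - 64 = -57)
y(o, j) = 9
E(T) = -56*T (E(T) = -57*T + T = -56*T)
y(-19, -68) + E(48) = 9 - 56*48 = 9 - 2688 = -2679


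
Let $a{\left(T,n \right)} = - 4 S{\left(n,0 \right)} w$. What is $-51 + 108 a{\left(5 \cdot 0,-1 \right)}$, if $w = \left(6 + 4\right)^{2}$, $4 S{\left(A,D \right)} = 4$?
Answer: $-43251$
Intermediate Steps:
$S{\left(A,D \right)} = 1$ ($S{\left(A,D \right)} = \frac{1}{4} \cdot 4 = 1$)
$w = 100$ ($w = 10^{2} = 100$)
$a{\left(T,n \right)} = -400$ ($a{\left(T,n \right)} = \left(-4\right) 1 \cdot 100 = \left(-4\right) 100 = -400$)
$-51 + 108 a{\left(5 \cdot 0,-1 \right)} = -51 + 108 \left(-400\right) = -51 - 43200 = -43251$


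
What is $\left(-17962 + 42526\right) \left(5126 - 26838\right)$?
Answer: $-533333568$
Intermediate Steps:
$\left(-17962 + 42526\right) \left(5126 - 26838\right) = 24564 \left(-21712\right) = -533333568$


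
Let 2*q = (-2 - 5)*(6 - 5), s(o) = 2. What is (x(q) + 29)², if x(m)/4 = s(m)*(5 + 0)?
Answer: 4761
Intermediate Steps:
q = -7/2 (q = ((-2 - 5)*(6 - 5))/2 = (-7*1)/2 = (½)*(-7) = -7/2 ≈ -3.5000)
x(m) = 40 (x(m) = 4*(2*(5 + 0)) = 4*(2*5) = 4*10 = 40)
(x(q) + 29)² = (40 + 29)² = 69² = 4761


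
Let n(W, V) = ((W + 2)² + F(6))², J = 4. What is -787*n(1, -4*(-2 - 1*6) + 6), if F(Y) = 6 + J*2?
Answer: -416323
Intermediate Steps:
F(Y) = 14 (F(Y) = 6 + 4*2 = 6 + 8 = 14)
n(W, V) = (14 + (2 + W)²)² (n(W, V) = ((W + 2)² + 14)² = ((2 + W)² + 14)² = (14 + (2 + W)²)²)
-787*n(1, -4*(-2 - 1*6) + 6) = -787*(14 + (2 + 1)²)² = -787*(14 + 3²)² = -787*(14 + 9)² = -787*23² = -787*529 = -416323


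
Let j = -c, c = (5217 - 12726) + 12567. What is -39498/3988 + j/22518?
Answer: -25266313/2494494 ≈ -10.129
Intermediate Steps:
c = 5058 (c = -7509 + 12567 = 5058)
j = -5058 (j = -1*5058 = -5058)
-39498/3988 + j/22518 = -39498/3988 - 5058/22518 = -39498*1/3988 - 5058*1/22518 = -19749/1994 - 281/1251 = -25266313/2494494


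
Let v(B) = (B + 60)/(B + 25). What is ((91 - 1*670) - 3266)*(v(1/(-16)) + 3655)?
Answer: -801574840/57 ≈ -1.4063e+7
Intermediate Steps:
v(B) = (60 + B)/(25 + B)
((91 - 1*670) - 3266)*(v(1/(-16)) + 3655) = ((91 - 1*670) - 3266)*((60 + 1/(-16))/(25 + 1/(-16)) + 3655) = ((91 - 670) - 3266)*((60 - 1/16)/(25 - 1/16) + 3655) = (-579 - 3266)*((959/16)/(399/16) + 3655) = -3845*((16/399)*(959/16) + 3655) = -3845*(137/57 + 3655) = -3845*208472/57 = -801574840/57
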